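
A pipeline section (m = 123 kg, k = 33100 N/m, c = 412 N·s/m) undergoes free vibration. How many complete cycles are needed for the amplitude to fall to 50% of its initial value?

ζ = c/(2√(km)) = 412/(2√(33100 × 123)) = 412/4035 = 0.1021.
Logarithmic decrement δ = 2πζ/√(1 − ζ²) = 2π × 0.1021/√(1 − 0.0104) = 0.6448.
x_n/x₀ = e^(−nδ) ≤ 0.5; take ln: n ≥ ln(1/0.5)/δ = 0.6931/0.6448 = 1.075.
So 2 complete cycles are required.

2 cycles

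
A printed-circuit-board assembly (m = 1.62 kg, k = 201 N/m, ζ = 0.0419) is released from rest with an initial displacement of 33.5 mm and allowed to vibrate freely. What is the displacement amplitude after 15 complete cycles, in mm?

Logarithmic decrement δ = 2πζ/√(1 − ζ²) = 2π × 0.04190/√(1 − 0.00176) = 0.2635.
After n cycles, x_n/x₀ = e^(−nδ), so x_15 = 33.5 × e^(−15 × 0.2635) = 33.5 × 0.01921 = 0.6435 mm.

0.643 mm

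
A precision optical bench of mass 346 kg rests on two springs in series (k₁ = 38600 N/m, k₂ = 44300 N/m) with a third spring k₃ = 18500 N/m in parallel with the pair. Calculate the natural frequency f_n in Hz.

Series pair: k_s = k₁k₂/(k₁+k₂) = (38600)(44300)/(38600 + 44300) = 20630 N/m. In parallel with k₃: k_eq = 20630 + 18500 = 39130 N/m.
ω_n = √(k_eq/m) = √(39130/346) = √113.1 = 10.63 rad/s.
f_n = ω_n/(2π) = 10.63/6.283 = 1.692 Hz.

1.69 Hz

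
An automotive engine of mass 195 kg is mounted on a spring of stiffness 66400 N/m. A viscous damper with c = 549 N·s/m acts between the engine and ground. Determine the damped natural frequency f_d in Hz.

2.93 Hz

ω_n = √(k/m) = √(66400/195) = 18.45 rad/s.
Critical damping c_c = 2√(k·m) = 2√(66400 × 195) = 7197 N·s/m, so ζ = c/c_c = 549/7197 = 0.07629.
ω_d = ω_n√(1 − ζ²) = 18.45 × √(1 − 0.00582) = 18.40 rad/s.
f_d = ω_d/(2π) = 2.928 Hz.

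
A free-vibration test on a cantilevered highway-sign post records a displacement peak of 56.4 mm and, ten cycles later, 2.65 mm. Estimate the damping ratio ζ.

Logarithmic decrement δ = (1/n)·ln(x₀/x_n) = (1/10)·ln(56.4/2.65) = (1/10)·ln(21.28) = 0.3058.
ζ = δ/√(4π² + δ²) = 0.3058/√(39.48 + 0.0935) = 0.3058/6.291 = 0.04861.

0.0486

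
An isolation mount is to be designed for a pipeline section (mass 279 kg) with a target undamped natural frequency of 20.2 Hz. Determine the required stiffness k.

4490000 N/m

ω_n = 2πf_n = 2π × 20.2 = 126.9 rad/s.
k = m·ω_n² = 279 × 126.9² = 279 × 16110 = 4494000 N/m.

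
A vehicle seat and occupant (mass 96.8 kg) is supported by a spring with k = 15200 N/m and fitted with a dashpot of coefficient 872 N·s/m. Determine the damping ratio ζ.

0.359

ω_n = √(k/m) = √(15200/96.8) = 12.53 rad/s.
Critical damping c_c = 2√(k·m) = 2√(15200 × 96.8) = 2426 N·s/m, so ζ = c/c_c = 872/2426 = 0.3594.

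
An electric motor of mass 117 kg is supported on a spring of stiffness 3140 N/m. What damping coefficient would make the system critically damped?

1210 N·s/m

c_c = 2√(k·m) = 2√(3140 × 117) = 2 × 606.1 = 1212 N·s/m.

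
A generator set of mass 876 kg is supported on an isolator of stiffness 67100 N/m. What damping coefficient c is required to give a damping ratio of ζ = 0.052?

c_c = 2√(k·m) = 2√(67100 × 876) = 15330 N·s/m.
c = ζ·c_c = 0.052 × 15330 = 797.3 N·s/m.

797 N·s/m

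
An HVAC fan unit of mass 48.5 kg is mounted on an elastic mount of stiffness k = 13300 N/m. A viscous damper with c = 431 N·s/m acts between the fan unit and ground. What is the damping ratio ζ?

0.268

ω_n = √(k/m) = √(13300/48.5) = 16.56 rad/s.
Critical damping c_c = 2√(k·m) = 2√(13300 × 48.5) = 1606 N·s/m, so ζ = c/c_c = 431/1606 = 0.2683.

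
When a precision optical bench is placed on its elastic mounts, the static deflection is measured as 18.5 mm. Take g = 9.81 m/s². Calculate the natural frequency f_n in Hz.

3.66 Hz

ω_n = √(g/δ_st) = √(9.81/0.0185) = √530.3 = 23.03 rad/s.
f_n = ω_n/(2π) = 23.03/6.283 = 3.665 Hz.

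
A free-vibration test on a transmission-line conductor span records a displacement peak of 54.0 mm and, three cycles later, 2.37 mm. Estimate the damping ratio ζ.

0.164

Logarithmic decrement δ = (1/n)·ln(x₀/x_n) = (1/3)·ln(54.0/2.37) = (1/3)·ln(22.78) = 1.042.
ζ = δ/√(4π² + δ²) = 1.042/√(39.48 + 1.09) = 1.042/6.369 = 0.1636.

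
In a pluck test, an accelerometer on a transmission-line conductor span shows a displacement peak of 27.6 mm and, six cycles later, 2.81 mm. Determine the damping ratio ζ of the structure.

0.0605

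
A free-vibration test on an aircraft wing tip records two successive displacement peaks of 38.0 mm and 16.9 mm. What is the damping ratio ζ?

0.128

Logarithmic decrement δ = (1/n)·ln(x₀/x_n) = (1/1)·ln(38.0/16.9) = (1/1)·ln(2.249) = 0.8103.
ζ = δ/√(4π² + δ²) = 0.8103/√(39.48 + 0.657) = 0.8103/6.335 = 0.1279.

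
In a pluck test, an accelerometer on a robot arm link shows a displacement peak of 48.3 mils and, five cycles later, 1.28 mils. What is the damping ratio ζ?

Logarithmic decrement δ = (1/n)·ln(x₀/x_n) = (1/5)·ln(48.3/1.28) = (1/5)·ln(37.73) = 0.7261.
ζ = δ/√(4π² + δ²) = 0.7261/√(39.48 + 0.527) = 0.7261/6.325 = 0.1148.

0.115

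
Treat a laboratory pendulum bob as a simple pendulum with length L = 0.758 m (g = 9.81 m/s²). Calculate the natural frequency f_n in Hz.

For a simple pendulum ω_n = √(g/L) = √(9.81/0.758) = √12.94 = 3.597 rad/s.
f_n = ω_n/(2π) = 3.597/6.283 = 0.5726 Hz.

0.573 Hz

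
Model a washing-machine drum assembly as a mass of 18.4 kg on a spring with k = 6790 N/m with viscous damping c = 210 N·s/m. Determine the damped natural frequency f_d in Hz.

2.92 Hz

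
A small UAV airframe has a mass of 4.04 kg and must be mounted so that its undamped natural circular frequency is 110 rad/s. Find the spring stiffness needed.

k = m·ω_n² = 4.04 × 110.0² = 4.04 × 12100 = 48880 N/m.

48900 N/m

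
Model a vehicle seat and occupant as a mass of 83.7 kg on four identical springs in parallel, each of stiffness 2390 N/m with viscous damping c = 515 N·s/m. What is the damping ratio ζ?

Parallel springs add: k_eq = 4 × 2390 = 9560 N/m.
ω_n = √(k_eq/m) = √(9560/83.7) = 10.69 rad/s.
Critical damping c_c = 2√(k_eq·m) = 2√(9560 × 83.7) = 1789 N·s/m, so ζ = c/c_c = 515/1789 = 0.2879.

0.288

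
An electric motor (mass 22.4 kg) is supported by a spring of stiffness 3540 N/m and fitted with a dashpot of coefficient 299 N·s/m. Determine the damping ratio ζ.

ω_n = √(k/m) = √(3540/22.4) = 12.57 rad/s.
Critical damping c_c = 2√(k·m) = 2√(3540 × 22.4) = 563.2 N·s/m, so ζ = c/c_c = 299/563.2 = 0.5309.

0.531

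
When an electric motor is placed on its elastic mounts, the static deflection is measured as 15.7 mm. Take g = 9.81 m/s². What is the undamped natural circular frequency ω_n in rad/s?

25.0 rad/s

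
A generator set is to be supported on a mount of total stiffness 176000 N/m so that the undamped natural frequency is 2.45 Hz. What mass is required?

743 kg

ω_n = 2πf_n = 2π × 2.45 = 15.39 rad/s.
m = k/ω_n² = 176000/15.39² = 176000/237.0 = 742.7 kg.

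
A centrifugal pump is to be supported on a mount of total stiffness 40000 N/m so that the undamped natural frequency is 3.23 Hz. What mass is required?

ω_n = 2πf_n = 2π × 3.23 = 20.29 rad/s.
m = k/ω_n² = 40000/20.29² = 40000/411.9 = 97.12 kg.

97.1 kg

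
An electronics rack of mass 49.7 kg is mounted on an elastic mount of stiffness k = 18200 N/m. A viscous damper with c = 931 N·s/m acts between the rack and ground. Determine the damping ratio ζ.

0.489

ω_n = √(k/m) = √(18200/49.7) = 19.14 rad/s.
Critical damping c_c = 2√(k·m) = 2√(18200 × 49.7) = 1902 N·s/m, so ζ = c/c_c = 931/1902 = 0.4894.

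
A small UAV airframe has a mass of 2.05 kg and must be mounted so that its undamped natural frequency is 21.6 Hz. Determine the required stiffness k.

37800 N/m

ω_n = 2πf_n = 2π × 21.6 = 135.7 rad/s.
k = m·ω_n² = 2.05 × 135.7² = 2.05 × 18420 = 37760 N/m.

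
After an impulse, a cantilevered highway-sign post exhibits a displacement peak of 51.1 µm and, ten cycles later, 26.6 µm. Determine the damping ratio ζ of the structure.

0.0104

Logarithmic decrement δ = (1/n)·ln(x₀/x_n) = (1/10)·ln(51.1/26.6) = (1/10)·ln(1.921) = 0.06529.
ζ = δ/√(4π² + δ²) = 0.06529/√(39.48 + 0.00426) = 0.06529/6.284 = 0.01039.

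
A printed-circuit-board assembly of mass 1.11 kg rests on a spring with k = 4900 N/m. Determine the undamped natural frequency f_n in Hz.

10.6 Hz

ω_n = √(k/m) = √(4900/1.11) = √4414 = 66.44 rad/s.
f_n = ω_n/(2π) = 66.44/6.283 = 10.57 Hz.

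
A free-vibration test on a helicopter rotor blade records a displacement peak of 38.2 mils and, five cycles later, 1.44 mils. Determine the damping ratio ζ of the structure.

0.104

Logarithmic decrement δ = (1/n)·ln(x₀/x_n) = (1/5)·ln(38.2/1.44) = (1/5)·ln(26.53) = 0.6556.
ζ = δ/√(4π² + δ²) = 0.6556/√(39.48 + 0.430) = 0.6556/6.317 = 0.1038.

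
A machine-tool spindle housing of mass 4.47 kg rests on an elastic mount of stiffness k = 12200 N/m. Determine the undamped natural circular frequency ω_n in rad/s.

ω_n = √(k/m) = √(12200/4.47) = √2729 = 52.24 rad/s.

52.2 rad/s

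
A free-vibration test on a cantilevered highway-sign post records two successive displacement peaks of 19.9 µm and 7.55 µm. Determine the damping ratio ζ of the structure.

0.152

Logarithmic decrement δ = (1/n)·ln(x₀/x_n) = (1/1)·ln(19.9/7.55) = (1/1)·ln(2.636) = 0.9692.
ζ = δ/√(4π² + δ²) = 0.9692/√(39.48 + 0.939) = 0.9692/6.357 = 0.1524.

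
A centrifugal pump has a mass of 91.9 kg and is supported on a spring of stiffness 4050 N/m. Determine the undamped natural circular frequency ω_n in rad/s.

6.64 rad/s

ω_n = √(k/m) = √(4050/91.9) = √44.07 = 6.638 rad/s.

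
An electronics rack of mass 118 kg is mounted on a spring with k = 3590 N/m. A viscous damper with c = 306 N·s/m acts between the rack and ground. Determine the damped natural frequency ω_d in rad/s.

5.36 rad/s

ω_n = √(k/m) = √(3590/118) = 5.516 rad/s.
Critical damping c_c = 2√(k·m) = 2√(3590 × 118) = 1302 N·s/m, so ζ = c/c_c = 306/1302 = 0.2351.
ω_d = ω_n√(1 − ζ²) = 5.516 × √(1 − 0.0553) = 5.361 rad/s.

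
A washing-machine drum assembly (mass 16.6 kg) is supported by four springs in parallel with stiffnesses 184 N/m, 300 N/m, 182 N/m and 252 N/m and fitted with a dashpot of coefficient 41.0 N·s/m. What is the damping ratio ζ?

Parallel springs add: k_eq = 184 + 300 + 182 + 252 = 918.0 N/m.
ω_n = √(k_eq/m) = √(918.0/16.6) = 7.436 rad/s.
Critical damping c_c = 2√(k_eq·m) = 2√(918.0 × 16.6) = 246.9 N·s/m, so ζ = c/c_c = 41.0/246.9 = 0.1661.

0.166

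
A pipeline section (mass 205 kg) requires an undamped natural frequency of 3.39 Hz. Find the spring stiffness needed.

93000 N/m

ω_n = 2πf_n = 2π × 3.39 = 21.30 rad/s.
k = m·ω_n² = 205 × 21.30² = 205 × 453.7 = 93010 N/m.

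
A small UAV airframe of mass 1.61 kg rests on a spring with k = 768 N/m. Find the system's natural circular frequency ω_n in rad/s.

ω_n = √(k/m) = √(768.0/1.61) = √477.0 = 21.84 rad/s.

21.8 rad/s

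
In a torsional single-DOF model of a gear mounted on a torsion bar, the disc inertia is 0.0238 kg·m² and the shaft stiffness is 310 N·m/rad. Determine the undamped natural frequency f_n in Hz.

ω_n = √(k_t/J) = √(310/0.0238) = √13030 = 114.1 rad/s.
f_n = ω_n/(2π) = 114.1/6.283 = 18.16 Hz.

18.2 Hz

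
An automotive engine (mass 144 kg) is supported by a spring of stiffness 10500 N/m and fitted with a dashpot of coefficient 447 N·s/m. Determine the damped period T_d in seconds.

ω_n = √(k/m) = √(10500/144) = 8.539 rad/s.
Critical damping c_c = 2√(k·m) = 2√(10500 × 144) = 2459 N·s/m, so ζ = c/c_c = 447/2459 = 0.1818.
ω_d = ω_n√(1 − ζ²) = 8.539 × √(1 − 0.0330) = 8.397 rad/s.
T_d = 2π/ω_d = 0.7483 s.

0.748 s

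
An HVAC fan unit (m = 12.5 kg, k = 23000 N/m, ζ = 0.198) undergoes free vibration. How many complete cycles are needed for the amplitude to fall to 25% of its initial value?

Logarithmic decrement δ = 2πζ/√(1 − ζ²) = 2π × 0.1980/√(1 − 0.0392) = 1.269.
x_n/x₀ = e^(−nδ) ≤ 0.25; take ln: n ≥ ln(1/0.25)/δ = 1.386/1.269 = 1.092.
So 2 complete cycles are required.

2 cycles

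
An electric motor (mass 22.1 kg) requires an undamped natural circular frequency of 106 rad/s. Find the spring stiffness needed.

k = m·ω_n² = 22.1 × 106.0² = 22.1 × 11240 = 248300 N/m.

248000 N/m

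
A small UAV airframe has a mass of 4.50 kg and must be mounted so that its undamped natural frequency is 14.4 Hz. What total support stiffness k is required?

ω_n = 2πf_n = 2π × 14.4 = 90.48 rad/s.
k = m·ω_n² = 4.50 × 90.48² = 4.50 × 8186 = 36840 N/m.

36800 N/m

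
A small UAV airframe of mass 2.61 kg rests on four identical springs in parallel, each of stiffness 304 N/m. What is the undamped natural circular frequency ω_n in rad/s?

21.6 rad/s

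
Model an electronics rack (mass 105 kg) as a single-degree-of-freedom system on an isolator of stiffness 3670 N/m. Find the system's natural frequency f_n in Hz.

0.941 Hz

ω_n = √(k/m) = √(3670/105) = √34.95 = 5.912 rad/s.
f_n = ω_n/(2π) = 5.912/6.283 = 0.9409 Hz.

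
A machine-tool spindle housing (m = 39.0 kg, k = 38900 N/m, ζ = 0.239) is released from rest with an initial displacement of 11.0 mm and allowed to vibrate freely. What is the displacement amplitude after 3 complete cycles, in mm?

0.106 mm

Logarithmic decrement δ = 2πζ/√(1 − ζ²) = 2π × 0.2390/√(1 − 0.0571) = 1.546.
After n cycles, x_n/x₀ = e^(−nδ), so x_3 = 11.0 × e^(−3 × 1.546) = 11.0 × 0.009663 = 0.1063 mm.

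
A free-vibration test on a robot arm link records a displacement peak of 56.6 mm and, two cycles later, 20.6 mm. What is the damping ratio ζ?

Logarithmic decrement δ = (1/n)·ln(x₀/x_n) = (1/2)·ln(56.6/20.6) = (1/2)·ln(2.748) = 0.5054.
ζ = δ/√(4π² + δ²) = 0.5054/√(39.48 + 0.255) = 0.5054/6.303 = 0.08017.

0.0802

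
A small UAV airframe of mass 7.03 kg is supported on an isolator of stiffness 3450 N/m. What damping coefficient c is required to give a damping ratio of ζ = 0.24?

c_c = 2√(k·m) = 2√(3450 × 7.03) = 311.5 N·s/m.
c = ζ·c_c = 0.24 × 311.5 = 74.75 N·s/m.

74.8 N·s/m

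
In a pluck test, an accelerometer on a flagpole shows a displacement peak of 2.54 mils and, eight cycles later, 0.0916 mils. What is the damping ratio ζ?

Logarithmic decrement δ = (1/n)·ln(x₀/x_n) = (1/8)·ln(2.54/0.0916) = (1/8)·ln(27.73) = 0.4153.
ζ = δ/√(4π² + δ²) = 0.4153/√(39.48 + 0.172) = 0.4153/6.297 = 0.06595.

0.0660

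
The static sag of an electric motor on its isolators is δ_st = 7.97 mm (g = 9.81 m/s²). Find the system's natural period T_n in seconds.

0.179 s

ω_n = √(g/δ_st) = √(9.81/0.00797) = √1231 = 35.08 rad/s.
T_n = 2π/ω_n = 6.283/35.08 = 0.1791 s.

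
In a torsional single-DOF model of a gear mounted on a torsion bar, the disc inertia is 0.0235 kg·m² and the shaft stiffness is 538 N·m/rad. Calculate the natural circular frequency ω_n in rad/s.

ω_n = √(k_t/J) = √(538/0.0235) = √22890 = 151.3 rad/s.

151 rad/s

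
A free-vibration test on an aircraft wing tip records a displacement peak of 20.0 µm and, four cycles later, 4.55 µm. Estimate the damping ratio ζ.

0.0588

Logarithmic decrement δ = (1/n)·ln(x₀/x_n) = (1/4)·ln(20.0/4.55) = (1/4)·ln(4.396) = 0.3702.
ζ = δ/√(4π² + δ²) = 0.3702/√(39.48 + 0.137) = 0.3702/6.294 = 0.05881.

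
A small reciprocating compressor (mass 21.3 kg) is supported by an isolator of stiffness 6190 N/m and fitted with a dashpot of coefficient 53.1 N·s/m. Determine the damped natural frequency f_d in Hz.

2.71 Hz

ω_n = √(k/m) = √(6190/21.3) = 17.05 rad/s.
Critical damping c_c = 2√(k·m) = 2√(6190 × 21.3) = 726.2 N·s/m, so ζ = c/c_c = 53.1/726.2 = 0.07312.
ω_d = ω_n√(1 − ζ²) = 17.05 × √(1 − 0.00535) = 17.00 rad/s.
f_d = ω_d/(2π) = 2.706 Hz.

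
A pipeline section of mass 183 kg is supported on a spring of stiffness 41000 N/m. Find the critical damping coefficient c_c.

c_c = 2√(k·m) = 2√(41000 × 183) = 2 × 2739 = 5478 N·s/m.

5480 N·s/m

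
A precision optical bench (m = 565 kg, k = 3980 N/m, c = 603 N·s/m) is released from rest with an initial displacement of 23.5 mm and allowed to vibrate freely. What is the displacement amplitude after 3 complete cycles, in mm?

ζ = c/(2√(km)) = 603/(2√(3980 × 565)) = 603/2999 = 0.2011.
Logarithmic decrement δ = 2πζ/√(1 − ζ²) = 2π × 0.2011/√(1 − 0.0404) = 1.290.
After n cycles, x_n/x₀ = e^(−nδ), so x_3 = 23.5 × e^(−3 × 1.290) = 23.5 × 0.02088 = 0.4907 mm.

0.491 mm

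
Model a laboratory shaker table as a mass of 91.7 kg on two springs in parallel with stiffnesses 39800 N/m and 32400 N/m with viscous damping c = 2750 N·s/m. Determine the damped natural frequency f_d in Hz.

Parallel springs add: k_eq = 39800 + 32400 = 72200 N/m.
ω_n = √(k_eq/m) = √(72200/91.7) = 28.06 rad/s.
Critical damping c_c = 2√(k_eq·m) = 2√(72200 × 91.7) = 5146 N·s/m, so ζ = c/c_c = 2750/5146 = 0.5344.
ω_d = ω_n√(1 − ζ²) = 28.06 × √(1 − 0.286) = 23.72 rad/s.
f_d = ω_d/(2π) = 3.775 Hz.

3.77 Hz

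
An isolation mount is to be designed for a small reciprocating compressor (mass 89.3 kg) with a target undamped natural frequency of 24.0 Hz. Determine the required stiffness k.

2030000 N/m

ω_n = 2πf_n = 2π × 24.0 = 150.8 rad/s.
k = m·ω_n² = 89.3 × 150.8² = 89.3 × 22740 = 2031000 N/m.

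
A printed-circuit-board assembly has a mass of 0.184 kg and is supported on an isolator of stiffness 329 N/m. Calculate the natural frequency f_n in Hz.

ω_n = √(k/m) = √(329.0/0.184) = √1788 = 42.29 rad/s.
f_n = ω_n/(2π) = 42.29/6.283 = 6.730 Hz.

6.73 Hz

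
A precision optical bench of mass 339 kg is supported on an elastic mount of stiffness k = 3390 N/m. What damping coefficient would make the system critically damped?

c_c = 2√(k·m) = 2√(3390 × 339) = 2 × 1072 = 2144 N·s/m.

2140 N·s/m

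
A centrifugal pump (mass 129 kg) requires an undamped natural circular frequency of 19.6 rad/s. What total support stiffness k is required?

k = m·ω_n² = 129 × 19.60² = 129 × 384.2 = 49560 N/m.

49600 N/m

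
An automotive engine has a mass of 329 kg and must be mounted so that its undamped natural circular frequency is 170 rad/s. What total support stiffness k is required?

9510000 N/m

k = m·ω_n² = 329 × 170.0² = 329 × 28900 = 9508000 N/m.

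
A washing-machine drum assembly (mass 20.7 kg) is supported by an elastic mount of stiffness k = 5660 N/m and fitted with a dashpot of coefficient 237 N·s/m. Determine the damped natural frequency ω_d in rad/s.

ω_n = √(k/m) = √(5660/20.7) = 16.54 rad/s.
Critical damping c_c = 2√(k·m) = 2√(5660 × 20.7) = 684.6 N·s/m, so ζ = c/c_c = 237/684.6 = 0.3462.
ω_d = ω_n√(1 − ζ²) = 16.54 × √(1 − 0.120) = 15.51 rad/s.

15.5 rad/s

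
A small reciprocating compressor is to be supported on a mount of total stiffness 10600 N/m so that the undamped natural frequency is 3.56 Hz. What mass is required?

ω_n = 2πf_n = 2π × 3.56 = 22.37 rad/s.
m = k/ω_n² = 10600/22.37² = 10600/500.3 = 21.19 kg.

21.2 kg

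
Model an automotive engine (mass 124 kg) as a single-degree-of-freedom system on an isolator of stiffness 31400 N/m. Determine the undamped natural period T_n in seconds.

ω_n = √(k/m) = √(31400/124) = √253.2 = 15.91 rad/s.
T_n = 2π/ω_n = 6.283/15.91 = 0.3948 s.

0.395 s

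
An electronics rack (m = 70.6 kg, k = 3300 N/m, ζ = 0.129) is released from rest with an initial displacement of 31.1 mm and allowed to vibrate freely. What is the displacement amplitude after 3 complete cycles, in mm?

2.68 mm

Logarithmic decrement δ = 2πζ/√(1 − ζ²) = 2π × 0.1290/√(1 − 0.0166) = 0.8174.
After n cycles, x_n/x₀ = e^(−nδ), so x_3 = 31.1 × e^(−3 × 0.8174) = 31.1 × 0.08611 = 2.678 mm.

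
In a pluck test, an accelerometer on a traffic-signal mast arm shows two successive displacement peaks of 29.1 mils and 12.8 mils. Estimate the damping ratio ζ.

Logarithmic decrement δ = (1/n)·ln(x₀/x_n) = (1/1)·ln(29.1/12.8) = (1/1)·ln(2.273) = 0.8213.
ζ = δ/√(4π² + δ²) = 0.8213/√(39.48 + 0.675) = 0.8213/6.337 = 0.1296.

0.130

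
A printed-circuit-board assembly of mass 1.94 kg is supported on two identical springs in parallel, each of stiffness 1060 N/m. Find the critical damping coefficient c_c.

Parallel springs add: k_eq = 2 × 1060 = 2120 N/m.
c_c = 2√(k_eq·m) = 2√(2120 × 1.94) = 2 × 64.13 = 128.3 N·s/m.

128 N·s/m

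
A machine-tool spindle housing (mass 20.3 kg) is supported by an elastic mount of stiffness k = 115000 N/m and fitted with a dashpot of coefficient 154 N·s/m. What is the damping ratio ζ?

ω_n = √(k/m) = √(115000/20.3) = 75.27 rad/s.
Critical damping c_c = 2√(k·m) = 2√(115000 × 20.3) = 3056 N·s/m, so ζ = c/c_c = 154/3056 = 0.05040.

0.0504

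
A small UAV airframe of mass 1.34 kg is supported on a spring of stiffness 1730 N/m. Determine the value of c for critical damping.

c_c = 2√(k·m) = 2√(1730 × 1.34) = 2 × 48.15 = 96.30 N·s/m.

96.3 N·s/m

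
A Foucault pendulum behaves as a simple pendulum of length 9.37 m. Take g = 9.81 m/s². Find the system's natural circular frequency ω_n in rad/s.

For a simple pendulum ω_n = √(g/L) = √(9.81/9.37) = √1.047 = 1.023 rad/s.

1.02 rad/s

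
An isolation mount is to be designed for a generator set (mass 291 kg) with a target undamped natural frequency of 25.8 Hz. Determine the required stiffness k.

7650000 N/m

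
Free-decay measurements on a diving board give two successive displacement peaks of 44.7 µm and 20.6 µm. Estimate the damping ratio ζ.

0.122

Logarithmic decrement δ = (1/n)·ln(x₀/x_n) = (1/1)·ln(44.7/20.6) = (1/1)·ln(2.170) = 0.7747.
ζ = δ/√(4π² + δ²) = 0.7747/√(39.48 + 0.600) = 0.7747/6.331 = 0.1224.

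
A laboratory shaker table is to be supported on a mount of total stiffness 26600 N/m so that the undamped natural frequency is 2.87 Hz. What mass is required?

81.8 kg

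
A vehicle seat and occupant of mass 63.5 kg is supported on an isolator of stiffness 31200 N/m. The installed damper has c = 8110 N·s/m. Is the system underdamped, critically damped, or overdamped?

c_c = 2√(k·m) = 2815 N·s/m; ζ = c/c_c = 8110/2815 = 2.88.
Since ζ > 1 the system is overdamped.

overdamped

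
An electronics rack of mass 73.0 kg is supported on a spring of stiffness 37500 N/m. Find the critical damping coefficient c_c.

3310 N·s/m

c_c = 2√(k·m) = 2√(37500 × 73.0) = 2 × 1655 = 3309 N·s/m.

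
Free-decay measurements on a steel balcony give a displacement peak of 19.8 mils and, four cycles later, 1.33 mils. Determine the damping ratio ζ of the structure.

0.107

Logarithmic decrement δ = (1/n)·ln(x₀/x_n) = (1/4)·ln(19.8/1.33) = (1/4)·ln(14.89) = 0.6751.
ζ = δ/√(4π² + δ²) = 0.6751/√(39.48 + 0.456) = 0.6751/6.319 = 0.1068.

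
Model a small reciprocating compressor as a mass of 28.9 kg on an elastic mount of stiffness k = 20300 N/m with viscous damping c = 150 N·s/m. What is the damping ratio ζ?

0.0979

ω_n = √(k/m) = √(20300/28.9) = 26.50 rad/s.
Critical damping c_c = 2√(k·m) = 2√(20300 × 28.9) = 1532 N·s/m, so ζ = c/c_c = 150/1532 = 0.09792.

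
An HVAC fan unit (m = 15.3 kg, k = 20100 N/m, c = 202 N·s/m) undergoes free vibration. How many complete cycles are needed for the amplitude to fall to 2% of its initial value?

ζ = c/(2√(km)) = 202/(2√(20100 × 15.3)) = 202/1109 = 0.1821.
Logarithmic decrement δ = 2πζ/√(1 − ζ²) = 2π × 0.1821/√(1 − 0.0332) = 1.164.
x_n/x₀ = e^(−nδ) ≤ 0.02; take ln: n ≥ ln(1/0.02)/δ = 3.912/1.164 = 3.361.
So 4 complete cycles are required.

4 cycles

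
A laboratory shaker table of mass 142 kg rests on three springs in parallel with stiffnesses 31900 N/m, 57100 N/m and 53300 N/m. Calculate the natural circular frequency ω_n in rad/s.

Parallel springs add: k_eq = 31900 + 57100 + 53300 = 142300 N/m.
ω_n = √(k_eq/m) = √(142300/142) = √1002 = 31.66 rad/s.

31.7 rad/s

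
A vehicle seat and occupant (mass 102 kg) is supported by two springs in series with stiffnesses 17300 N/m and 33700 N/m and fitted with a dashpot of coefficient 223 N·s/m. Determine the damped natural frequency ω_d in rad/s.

Series springs: 1/k_eq = 1/17300 + 1/33700 = 8.748×10^-5, so k_eq = 11430 N/m.
ω_n = √(k_eq/m) = √(11430/102) = 10.59 rad/s.
Critical damping c_c = 2√(k_eq·m) = 2√(11430 × 102) = 2160 N·s/m, so ζ = c/c_c = 223/2160 = 0.1033.
ω_d = ω_n√(1 − ζ²) = 10.59 × √(1 − 0.0107) = 10.53 rad/s.

10.5 rad/s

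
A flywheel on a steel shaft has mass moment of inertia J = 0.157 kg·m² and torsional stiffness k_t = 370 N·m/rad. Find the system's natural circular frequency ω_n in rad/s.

ω_n = √(k_t/J) = √(370/0.157) = √2357 = 48.55 rad/s.

48.5 rad/s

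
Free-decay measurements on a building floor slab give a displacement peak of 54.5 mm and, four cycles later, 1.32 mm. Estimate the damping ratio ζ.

Logarithmic decrement δ = (1/n)·ln(x₀/x_n) = (1/4)·ln(54.5/1.32) = (1/4)·ln(41.29) = 0.9301.
ζ = δ/√(4π² + δ²) = 0.9301/√(39.48 + 0.865) = 0.9301/6.352 = 0.1464.

0.146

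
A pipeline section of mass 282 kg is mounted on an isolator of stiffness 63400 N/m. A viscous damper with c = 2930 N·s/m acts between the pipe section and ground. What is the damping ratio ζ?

ω_n = √(k/m) = √(63400/282) = 14.99 rad/s.
Critical damping c_c = 2√(k·m) = 2√(63400 × 282) = 8457 N·s/m, so ζ = c/c_c = 2930/8457 = 0.3465.

0.346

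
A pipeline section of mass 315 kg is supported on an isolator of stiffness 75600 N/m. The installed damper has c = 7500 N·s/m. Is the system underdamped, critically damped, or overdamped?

c_c = 2√(k·m) = 9760 N·s/m; ζ = c/c_c = 7500/9760 = 0.768.
Since ζ < 1 the system is underdamped.

underdamped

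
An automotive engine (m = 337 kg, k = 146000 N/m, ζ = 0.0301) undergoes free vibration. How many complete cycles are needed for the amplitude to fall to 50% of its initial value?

4 cycles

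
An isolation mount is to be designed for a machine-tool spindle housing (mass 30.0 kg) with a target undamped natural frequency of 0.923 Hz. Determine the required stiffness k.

ω_n = 2πf_n = 2π × 0.923 = 5.799 rad/s.
k = m·ω_n² = 30.0 × 5.799² = 30.0 × 33.63 = 1009 N/m.

1010 N/m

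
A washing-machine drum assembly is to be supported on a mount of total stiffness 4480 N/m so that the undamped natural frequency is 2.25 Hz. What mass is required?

22.4 kg

ω_n = 2πf_n = 2π × 2.25 = 14.14 rad/s.
m = k/ω_n² = 4480/14.14² = 4480/199.9 = 22.42 kg.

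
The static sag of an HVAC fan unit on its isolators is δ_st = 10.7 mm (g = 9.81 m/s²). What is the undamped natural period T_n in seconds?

0.208 s

ω_n = √(g/δ_st) = √(9.81/0.0107) = √916.8 = 30.28 rad/s.
T_n = 2π/ω_n = 6.283/30.28 = 0.2075 s.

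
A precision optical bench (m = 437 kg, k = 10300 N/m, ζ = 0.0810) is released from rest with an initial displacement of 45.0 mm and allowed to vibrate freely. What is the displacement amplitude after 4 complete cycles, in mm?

Logarithmic decrement δ = 2πζ/√(1 − ζ²) = 2π × 0.08100/√(1 − 0.00656) = 0.5106.
After n cycles, x_n/x₀ = e^(−nδ), so x_4 = 45.0 × e^(−4 × 0.5106) = 45.0 × 0.1297 = 5.837 mm.

5.84 mm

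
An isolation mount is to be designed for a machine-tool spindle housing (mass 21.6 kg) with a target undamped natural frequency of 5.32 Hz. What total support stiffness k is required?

24100 N/m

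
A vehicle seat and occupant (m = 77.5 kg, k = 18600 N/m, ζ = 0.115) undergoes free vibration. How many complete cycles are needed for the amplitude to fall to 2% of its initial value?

6 cycles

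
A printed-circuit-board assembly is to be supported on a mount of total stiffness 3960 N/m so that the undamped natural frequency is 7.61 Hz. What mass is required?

ω_n = 2πf_n = 2π × 7.61 = 47.82 rad/s.
m = k/ω_n² = 3960/47.82² = 3960/2286 = 1.732 kg.

1.73 kg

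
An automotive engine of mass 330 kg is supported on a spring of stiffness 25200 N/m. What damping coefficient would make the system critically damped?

5770 N·s/m

c_c = 2√(k·m) = 2√(25200 × 330) = 2 × 2884 = 5767 N·s/m.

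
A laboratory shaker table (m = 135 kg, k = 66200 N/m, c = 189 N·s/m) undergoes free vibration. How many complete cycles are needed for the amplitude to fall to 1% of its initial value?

24 cycles

ζ = c/(2√(km)) = 189/(2√(66200 × 135)) = 189/5979 = 0.03161.
Logarithmic decrement δ = 2πζ/√(1 − ζ²) = 2π × 0.03161/√(1 − 0.000999) = 0.1987.
x_n/x₀ = e^(−nδ) ≤ 0.01; take ln: n ≥ ln(1/0.01)/δ = 4.605/0.1987 = 23.17.
So 24 complete cycles are required.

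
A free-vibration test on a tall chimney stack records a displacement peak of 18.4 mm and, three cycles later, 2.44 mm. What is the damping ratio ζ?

Logarithmic decrement δ = (1/n)·ln(x₀/x_n) = (1/3)·ln(18.4/2.44) = (1/3)·ln(7.541) = 0.6735.
ζ = δ/√(4π² + δ²) = 0.6735/√(39.48 + 0.454) = 0.6735/6.319 = 0.1066.

0.107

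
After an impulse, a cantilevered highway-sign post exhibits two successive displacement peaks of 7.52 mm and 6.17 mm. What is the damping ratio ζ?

0.0315

Logarithmic decrement δ = (1/n)·ln(x₀/x_n) = (1/1)·ln(7.52/6.17) = (1/1)·ln(1.219) = 0.1979.
ζ = δ/√(4π² + δ²) = 0.1979/√(39.48 + 0.0392) = 0.1979/6.286 = 0.03148.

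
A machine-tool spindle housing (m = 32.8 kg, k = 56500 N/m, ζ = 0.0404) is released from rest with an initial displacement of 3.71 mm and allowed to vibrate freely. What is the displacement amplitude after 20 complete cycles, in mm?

0.0231 mm

Logarithmic decrement δ = 2πζ/√(1 − ζ²) = 2π × 0.04040/√(1 − 0.00163) = 0.2540.
After n cycles, x_n/x₀ = e^(−nδ), so x_20 = 3.71 × e^(−20 × 0.2540) = 3.71 × 0.006214 = 0.02305 mm.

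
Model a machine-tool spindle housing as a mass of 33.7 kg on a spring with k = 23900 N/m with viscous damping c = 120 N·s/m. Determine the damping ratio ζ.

0.0669

ω_n = √(k/m) = √(23900/33.7) = 26.63 rad/s.
Critical damping c_c = 2√(k·m) = 2√(23900 × 33.7) = 1795 N·s/m, so ζ = c/c_c = 120/1795 = 0.06686.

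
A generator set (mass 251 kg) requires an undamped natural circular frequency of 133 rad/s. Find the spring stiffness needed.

4440000 N/m

k = m·ω_n² = 251 × 133.0² = 251 × 17690 = 4440000 N/m.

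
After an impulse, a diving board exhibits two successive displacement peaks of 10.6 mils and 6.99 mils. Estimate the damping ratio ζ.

Logarithmic decrement δ = (1/n)·ln(x₀/x_n) = (1/1)·ln(10.6/6.99) = (1/1)·ln(1.516) = 0.4164.
ζ = δ/√(4π² + δ²) = 0.4164/√(39.48 + 0.173) = 0.4164/6.297 = 0.06612.

0.0661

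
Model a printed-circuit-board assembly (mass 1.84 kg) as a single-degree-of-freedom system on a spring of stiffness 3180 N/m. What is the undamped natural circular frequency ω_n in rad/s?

ω_n = √(k/m) = √(3180/1.84) = √1728 = 41.57 rad/s.

41.6 rad/s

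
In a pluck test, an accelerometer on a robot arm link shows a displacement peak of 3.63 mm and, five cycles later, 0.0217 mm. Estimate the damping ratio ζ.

0.161

Logarithmic decrement δ = (1/n)·ln(x₀/x_n) = (1/5)·ln(3.63/0.0217) = (1/5)·ln(167.3) = 1.024.
ζ = δ/√(4π² + δ²) = 1.024/√(39.48 + 1.05) = 1.024/6.366 = 0.1608.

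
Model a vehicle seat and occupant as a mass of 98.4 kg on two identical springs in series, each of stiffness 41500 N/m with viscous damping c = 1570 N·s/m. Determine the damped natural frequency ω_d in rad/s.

12.1 rad/s

Series springs: 1/k_eq = 2/41500, so k_eq = 41500/2 = 20750 N/m.
ω_n = √(k_eq/m) = √(20750/98.4) = 14.52 rad/s.
Critical damping c_c = 2√(k_eq·m) = 2√(20750 × 98.4) = 2858 N·s/m, so ζ = c/c_c = 1570/2858 = 0.5494.
ω_d = ω_n√(1 − ζ²) = 14.52 × √(1 − 0.302) = 12.13 rad/s.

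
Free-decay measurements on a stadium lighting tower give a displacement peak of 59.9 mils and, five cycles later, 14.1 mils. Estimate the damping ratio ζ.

0.0460

Logarithmic decrement δ = (1/n)·ln(x₀/x_n) = (1/5)·ln(59.9/14.1) = (1/5)·ln(4.248) = 0.2893.
ζ = δ/√(4π² + δ²) = 0.2893/√(39.48 + 0.0837) = 0.2893/6.290 = 0.04599.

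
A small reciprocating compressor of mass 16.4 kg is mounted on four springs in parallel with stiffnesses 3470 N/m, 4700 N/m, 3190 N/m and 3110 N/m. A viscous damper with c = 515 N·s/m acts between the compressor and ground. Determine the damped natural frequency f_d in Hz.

4.01 Hz

Parallel springs add: k_eq = 3470 + 4700 + 3190 + 3110 = 14470 N/m.
ω_n = √(k_eq/m) = √(14470/16.4) = 29.70 rad/s.
Critical damping c_c = 2√(k_eq·m) = 2√(14470 × 16.4) = 974.3 N·s/m, so ζ = c/c_c = 515/974.3 = 0.5286.
ω_d = ω_n√(1 − ζ²) = 29.70 × √(1 − 0.279) = 25.21 rad/s.
f_d = ω_d/(2π) = 4.013 Hz.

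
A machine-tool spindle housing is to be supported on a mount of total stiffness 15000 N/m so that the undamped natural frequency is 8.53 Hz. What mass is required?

ω_n = 2πf_n = 2π × 8.53 = 53.60 rad/s.
m = k/ω_n² = 15000/53.60² = 15000/2872 = 5.222 kg.

5.22 kg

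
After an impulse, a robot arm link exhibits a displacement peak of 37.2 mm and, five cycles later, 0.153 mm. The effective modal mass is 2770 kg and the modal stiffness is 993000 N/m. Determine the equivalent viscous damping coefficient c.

18100 N·s/m

Logarithmic decrement δ = (1/n)·ln(x₀/x_n) = (1/5)·ln(37.2/0.153) = (1/5)·ln(243.1) = 1.099.
ζ = δ/√(4π² + δ²) = 1.099/√(39.48 + 1.21) = 1.099/6.379 = 0.1723.
c = ζ · 2√(km) = 0.1723 × 2√(993000 × 2770) = 0.1723 × 104900 = 18070 N·s/m.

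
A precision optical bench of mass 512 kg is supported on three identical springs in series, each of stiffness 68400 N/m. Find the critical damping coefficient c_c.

6830 N·s/m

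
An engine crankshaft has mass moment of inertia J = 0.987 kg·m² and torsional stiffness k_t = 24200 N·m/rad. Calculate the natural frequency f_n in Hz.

24.9 Hz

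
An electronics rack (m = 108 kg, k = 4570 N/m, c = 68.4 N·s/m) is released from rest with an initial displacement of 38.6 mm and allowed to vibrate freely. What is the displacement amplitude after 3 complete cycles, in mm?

ζ = c/(2√(km)) = 68.4/(2√(4570 × 108)) = 68.4/1405 = 0.04868.
Logarithmic decrement δ = 2πζ/√(1 − ζ²) = 2π × 0.04868/√(1 − 0.00237) = 0.3062.
After n cycles, x_n/x₀ = e^(−nδ), so x_3 = 38.6 × e^(−3 × 0.3062) = 38.6 × 0.3990 = 15.40 mm.

15.4 mm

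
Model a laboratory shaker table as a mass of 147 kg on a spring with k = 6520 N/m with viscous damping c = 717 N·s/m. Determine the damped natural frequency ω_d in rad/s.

6.20 rad/s

ω_n = √(k/m) = √(6520/147) = 6.660 rad/s.
Critical damping c_c = 2√(k·m) = 2√(6520 × 147) = 1958 N·s/m, so ζ = c/c_c = 717/1958 = 0.3662.
ω_d = ω_n√(1 − ζ²) = 6.660 × √(1 − 0.134) = 6.197 rad/s.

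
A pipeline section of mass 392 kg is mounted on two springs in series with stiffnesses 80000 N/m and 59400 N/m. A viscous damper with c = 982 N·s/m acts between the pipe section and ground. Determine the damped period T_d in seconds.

Series springs: 1/k_eq = 1/80000 + 1/59400 = 2.934×10^-5, so k_eq = 34090 N/m.
ω_n = √(k_eq/m) = √(34090/392) = 9.325 rad/s.
Critical damping c_c = 2√(k_eq·m) = 2√(34090 × 392) = 7311 N·s/m, so ζ = c/c_c = 982/7311 = 0.1343.
ω_d = ω_n√(1 − ζ²) = 9.325 × √(1 − 0.0180) = 9.241 rad/s.
T_d = 2π/ω_d = 0.6799 s.

0.680 s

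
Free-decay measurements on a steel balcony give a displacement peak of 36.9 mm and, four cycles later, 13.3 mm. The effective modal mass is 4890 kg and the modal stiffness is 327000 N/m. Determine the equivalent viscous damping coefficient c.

3240 N·s/m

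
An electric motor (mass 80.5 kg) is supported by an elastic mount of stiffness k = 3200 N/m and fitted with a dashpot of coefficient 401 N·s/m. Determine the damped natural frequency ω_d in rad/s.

ω_n = √(k/m) = √(3200/80.5) = 6.305 rad/s.
Critical damping c_c = 2√(k·m) = 2√(3200 × 80.5) = 1015 N·s/m, so ζ = c/c_c = 401/1015 = 0.3950.
ω_d = ω_n√(1 − ζ²) = 6.305 × √(1 − 0.156) = 5.792 rad/s.

5.79 rad/s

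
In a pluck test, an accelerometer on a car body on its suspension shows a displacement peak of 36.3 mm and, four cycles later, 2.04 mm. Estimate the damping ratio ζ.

0.114

Logarithmic decrement δ = (1/n)·ln(x₀/x_n) = (1/4)·ln(36.3/2.04) = (1/4)·ln(17.79) = 0.7197.
ζ = δ/√(4π² + δ²) = 0.7197/√(39.48 + 0.518) = 0.7197/6.324 = 0.1138.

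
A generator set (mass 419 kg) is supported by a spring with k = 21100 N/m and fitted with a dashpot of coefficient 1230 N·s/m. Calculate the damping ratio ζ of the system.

ω_n = √(k/m) = √(21100/419) = 7.096 rad/s.
Critical damping c_c = 2√(k·m) = 2√(21100 × 419) = 5947 N·s/m, so ζ = c/c_c = 1230/5947 = 0.2068.

0.207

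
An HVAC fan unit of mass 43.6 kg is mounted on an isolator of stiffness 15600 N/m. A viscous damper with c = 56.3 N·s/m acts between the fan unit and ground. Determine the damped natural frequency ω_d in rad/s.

18.9 rad/s

ω_n = √(k/m) = √(15600/43.6) = 18.92 rad/s.
Critical damping c_c = 2√(k·m) = 2√(15600 × 43.6) = 1649 N·s/m, so ζ = c/c_c = 56.3/1649 = 0.03413.
ω_d = ω_n√(1 − ζ²) = 18.92 × √(1 − 0.00117) = 18.90 rad/s.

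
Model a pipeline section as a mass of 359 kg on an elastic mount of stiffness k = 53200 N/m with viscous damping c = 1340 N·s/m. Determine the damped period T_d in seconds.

0.522 s

ω_n = √(k/m) = √(53200/359) = 12.17 rad/s.
Critical damping c_c = 2√(k·m) = 2√(53200 × 359) = 8740 N·s/m, so ζ = c/c_c = 1340/8740 = 0.1533.
ω_d = ω_n√(1 − ζ²) = 12.17 × √(1 − 0.0235) = 12.03 rad/s.
T_d = 2π/ω_d = 0.5223 s.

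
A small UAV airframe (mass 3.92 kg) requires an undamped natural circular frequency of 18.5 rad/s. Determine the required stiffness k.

1340 N/m

k = m·ω_n² = 3.92 × 18.50² = 3.92 × 342.2 = 1342 N/m.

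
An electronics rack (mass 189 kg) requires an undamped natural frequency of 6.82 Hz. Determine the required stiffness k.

ω_n = 2πf_n = 2π × 6.82 = 42.85 rad/s.
k = m·ω_n² = 189 × 42.85² = 189 × 1836 = 347000 N/m.

347000 N/m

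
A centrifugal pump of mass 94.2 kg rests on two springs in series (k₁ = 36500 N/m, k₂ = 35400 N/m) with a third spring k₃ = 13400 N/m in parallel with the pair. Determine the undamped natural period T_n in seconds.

0.344 s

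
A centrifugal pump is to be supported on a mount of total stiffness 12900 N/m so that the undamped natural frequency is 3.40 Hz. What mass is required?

28.3 kg

ω_n = 2πf_n = 2π × 3.40 = 21.36 rad/s.
m = k/ω_n² = 12900/21.36² = 12900/456.4 = 28.27 kg.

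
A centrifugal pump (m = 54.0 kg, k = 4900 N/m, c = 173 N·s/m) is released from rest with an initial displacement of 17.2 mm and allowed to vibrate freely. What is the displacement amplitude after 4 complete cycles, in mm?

0.236 mm

ζ = c/(2√(km)) = 173/(2√(4900 × 54.0)) = 173/1029 = 0.1682.
Logarithmic decrement δ = 2πζ/√(1 − ζ²) = 2π × 0.1682/√(1 − 0.0283) = 1.072.
After n cycles, x_n/x₀ = e^(−nδ), so x_4 = 17.2 × e^(−4 × 1.072) = 17.2 × 0.01374 = 0.2363 mm.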